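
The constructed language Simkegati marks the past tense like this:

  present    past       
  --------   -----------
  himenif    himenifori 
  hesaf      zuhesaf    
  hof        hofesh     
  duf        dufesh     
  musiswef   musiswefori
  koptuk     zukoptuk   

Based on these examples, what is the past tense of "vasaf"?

zuvasaf

"vasaf" has 2 vowels. The stems with 2 vowels (koptuk → zukoptuk, hesaf → zuhesaf) add the prefix zu-.
The other patterns: stems with 1 vowel add -esh; stems with 3 vowels add -ori.
So vasaf → zuvasaf.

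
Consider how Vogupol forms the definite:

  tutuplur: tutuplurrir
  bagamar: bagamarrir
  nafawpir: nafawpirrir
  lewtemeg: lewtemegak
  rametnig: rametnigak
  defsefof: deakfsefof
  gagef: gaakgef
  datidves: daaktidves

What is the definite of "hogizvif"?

nafawpir and rametnig both have last vowel 'i' yet inflect differently (nafawpirrir, rametnigak), so the last vowel is not what conditions the rule; the final letter is.
"hogizvif" ends in -f. The stems ending in -f (defsefof → deakfsefof, gagef → gaakgef) insert -ak- after the first vowel.
The other patterns: stems ending in -r double the final consonant and add -ir; stems ending in -g add -ak.
So hogizvif → hoakgizvif.

hoakgizvif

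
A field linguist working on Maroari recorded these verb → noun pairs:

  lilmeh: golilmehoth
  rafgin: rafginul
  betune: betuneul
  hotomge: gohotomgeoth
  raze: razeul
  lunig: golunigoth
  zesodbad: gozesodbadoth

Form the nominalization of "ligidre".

goligidreoth

raze and hotomge both end in -e yet inflect differently (razeul, gohotomgeoth), so the final letter is not what conditions the rule; the first letter is.
"ligidre" begins with l-. The stems beginning with l- (lunig → golunigoth, lilmeh → golilmehoth) add go- … -oth around the stem.
So ligidre → goligidreoth.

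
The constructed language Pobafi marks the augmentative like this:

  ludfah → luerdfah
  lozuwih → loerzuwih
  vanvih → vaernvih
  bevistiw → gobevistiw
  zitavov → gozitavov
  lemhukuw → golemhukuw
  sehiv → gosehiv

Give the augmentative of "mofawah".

lozuwih and bevistiw both have last vowel 'i' yet inflect differently (loerzuwih, gobevistiw), so the last vowel is not what conditions the rule; the final letter is.
"mofawah" ends in -h. The stems ending in -h (ludfah → luerdfah, lozuwih → loerzuwih, vanvih → vaernvih) insert -er- after the first vowel.
So mofawah → moerfawah.

moerfawah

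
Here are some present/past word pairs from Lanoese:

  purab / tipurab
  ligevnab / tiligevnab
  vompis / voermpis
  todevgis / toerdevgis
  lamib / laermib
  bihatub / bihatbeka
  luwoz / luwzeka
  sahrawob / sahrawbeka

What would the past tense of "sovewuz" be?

"sovewuz" has last vowel 'u'. The one such stem in the data (bihatub → bihatbeka) deletes the last vowel and adds -eka (as do luwoz, sahrawob), so the same rule applies.
So sovewuz → sovewzeka.

sovewzeka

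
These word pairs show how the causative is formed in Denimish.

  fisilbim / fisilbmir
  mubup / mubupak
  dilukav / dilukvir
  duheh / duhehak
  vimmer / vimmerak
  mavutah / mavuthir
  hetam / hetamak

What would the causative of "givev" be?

givevak

duheh and mavutah both end in -h yet inflect differently (duhehak, mavuthir), so the final letter is not what conditions the rule; the number of vowels is.
"givev" has 2 vowels. The stems with 2 vowels (duheh → duhehak, hetam → hetamak, vimmer → vimmerak) add -ak.
The other pattern: stems with 3 vowels delete the last vowel and add -ir.
So givev → givevak.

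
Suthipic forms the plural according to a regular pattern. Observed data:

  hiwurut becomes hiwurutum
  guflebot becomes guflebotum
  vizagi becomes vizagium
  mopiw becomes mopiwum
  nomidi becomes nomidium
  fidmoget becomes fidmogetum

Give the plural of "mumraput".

mumraputum

Every pair shown (hiwurut → hiwurutum, guflebot → guflebotum, vizagi → vizagium, …) follows the same rule: add -um.
So mumraput → mumraputum.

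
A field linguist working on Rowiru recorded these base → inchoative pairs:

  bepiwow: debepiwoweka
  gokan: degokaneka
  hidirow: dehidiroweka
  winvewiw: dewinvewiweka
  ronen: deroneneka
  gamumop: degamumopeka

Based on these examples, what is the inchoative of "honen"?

Every pair shown (bepiwow → debepiwoweka, gokan → degokaneka, hidirow → dehidiroweka, …) follows the same rule: add de- … -eka around the stem.
So honen → dehoneneka.

dehoneneka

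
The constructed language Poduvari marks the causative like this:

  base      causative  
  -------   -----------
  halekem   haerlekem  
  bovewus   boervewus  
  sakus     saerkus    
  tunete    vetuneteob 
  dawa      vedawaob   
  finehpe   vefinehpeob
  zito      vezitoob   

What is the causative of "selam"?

"selam" ends in a consonant. The stems ending in a consonant (halekem → haerlekem, bovewus → boervewus, sakus → saerkus) insert -er- after the first vowel.
The other pattern: stems ending in a vowel add ve- … -ob around the stem.
So selam → seerlam.

seerlam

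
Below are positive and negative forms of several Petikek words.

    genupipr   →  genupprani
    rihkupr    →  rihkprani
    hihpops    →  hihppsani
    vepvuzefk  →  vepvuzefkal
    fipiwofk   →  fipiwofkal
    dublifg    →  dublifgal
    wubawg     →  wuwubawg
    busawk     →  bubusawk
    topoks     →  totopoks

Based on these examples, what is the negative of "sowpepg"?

sowppgani

"sowpepg" has second-to-last letter 'p'. The stems whose second-to-last letter is 'p' (genupipr → genupprani, rihkupr → rihkprani, hihpops → hihppsani) delete the last vowel and add -ani.
So sowpepg → sowppgani.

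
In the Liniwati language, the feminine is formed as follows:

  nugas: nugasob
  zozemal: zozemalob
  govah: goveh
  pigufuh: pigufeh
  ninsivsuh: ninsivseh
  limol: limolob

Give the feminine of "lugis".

lugisob

govah and nugas both have last vowel 'a' yet inflect differently (goveh, nugasob), so the last vowel is not what conditions the rule; the final letter is.
"lugis" ends in -s. The one such stem in the data (nugas → nugasob) adds -ob, so the same rule applies.
The other pattern: stems ending in -h change the last vowel to 'e'.
So lugis → lugisob.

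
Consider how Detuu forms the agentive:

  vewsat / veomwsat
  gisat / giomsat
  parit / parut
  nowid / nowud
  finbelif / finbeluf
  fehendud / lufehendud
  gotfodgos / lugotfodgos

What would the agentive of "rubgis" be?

"rubgis" has last vowel 'i'. The stems whose last vowel is 'i' (parit → parut, nowid → nowud, finbelif → finbeluf) change the last vowel to 'u'.
The other patterns: stems whose last vowel is 'a' insert -om- after the first vowel; stems whose last vowel is 'o' or 'u' add the prefix lu-.
So rubgis → rubgus.

rubgus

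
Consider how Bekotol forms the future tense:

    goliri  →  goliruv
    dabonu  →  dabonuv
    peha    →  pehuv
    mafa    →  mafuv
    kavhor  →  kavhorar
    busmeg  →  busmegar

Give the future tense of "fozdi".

peha and kavhor both have 2 vowels yet inflect differently (pehuv, kavhorar), so the number of vowels is not what conditions the rule; whether the stem ends in a vowel or a consonant is.
"fozdi" ends in a vowel. The stems ending in a vowel (goliri → goliruv, dabonu → dabonuv, peha → pehuv) drop the final letter and add -uv.
The other pattern: stems ending in a consonant add -ar.
So fozdi → fozduv.

fozduv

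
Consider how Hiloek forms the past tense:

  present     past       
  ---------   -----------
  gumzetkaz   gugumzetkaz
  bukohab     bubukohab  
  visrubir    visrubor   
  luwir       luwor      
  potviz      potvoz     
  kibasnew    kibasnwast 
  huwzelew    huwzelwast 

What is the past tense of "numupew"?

"numupew" has last vowel 'e'. The stems whose last vowel is 'e' (kibasnew → kibasnwast, huwzelew → huwzelwast) delete the last vowel and add -ast.
The other patterns: stems whose last vowel is 'a' repeat the first consonant+vowel as a prefix; stems whose last vowel is 'i' change the last vowel to 'o'.
So numupew → numupwast.

numupwast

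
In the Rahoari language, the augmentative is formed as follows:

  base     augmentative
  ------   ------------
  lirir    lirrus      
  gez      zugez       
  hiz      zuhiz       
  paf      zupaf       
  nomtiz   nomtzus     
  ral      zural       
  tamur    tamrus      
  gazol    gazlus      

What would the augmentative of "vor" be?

nomtiz and hiz both end in -z yet inflect differently (nomtzus, zuhiz), so the final letter is not what conditions the rule; the number of vowels is.
"vor" has 1 vowel. The stems with 1 vowel (hiz → zuhiz, ral → zural, paf → zupaf) add the prefix zu-.
So vor → zuvor.

zuvor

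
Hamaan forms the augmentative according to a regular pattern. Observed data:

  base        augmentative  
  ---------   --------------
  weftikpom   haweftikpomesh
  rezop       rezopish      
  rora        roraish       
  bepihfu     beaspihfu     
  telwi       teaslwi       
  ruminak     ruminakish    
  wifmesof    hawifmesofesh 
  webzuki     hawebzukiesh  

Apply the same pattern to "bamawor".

webzuki and telwi both end in -i yet inflect differently (hawebzukiesh, teaslwi), so the final letter is not what conditions the rule; the first letter is.
"bamawor" begins with b-. The one such stem in the data (bepihfu → beaspihfu) inserts -as- after the first vowel (as does telwi), so the same rule applies.
So bamawor → baasmawor.

baasmawor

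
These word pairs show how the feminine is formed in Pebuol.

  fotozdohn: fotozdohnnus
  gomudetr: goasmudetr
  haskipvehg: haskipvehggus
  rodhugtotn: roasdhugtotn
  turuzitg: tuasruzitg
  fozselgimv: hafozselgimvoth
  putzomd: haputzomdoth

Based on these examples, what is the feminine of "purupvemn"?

turuzitg and haskipvehg both end in -g yet inflect differently (tuasruzitg, haskipvehggus), so the final letter is not what conditions the rule; the second-to-last letter is.
"purupvemn" has second-to-last letter 'm'. The stems whose second-to-last letter is 'm' (putzomd → haputzomdoth, fozselgimv → hafozselgimvoth) add ha- … -oth around the stem.
The other patterns: stems whose second-to-last letter is 't' insert -as- after the first vowel; stems whose second-to-last letter is 'h' double the final consonant and add -us.
So purupvemn → hapurupvemnoth.

hapurupvemnoth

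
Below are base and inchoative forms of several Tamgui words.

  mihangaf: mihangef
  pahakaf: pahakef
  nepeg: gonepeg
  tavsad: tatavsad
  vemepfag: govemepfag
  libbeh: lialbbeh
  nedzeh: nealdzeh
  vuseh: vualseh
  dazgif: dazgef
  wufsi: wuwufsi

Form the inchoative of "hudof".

vuseh and nepeg both have last vowel 'e' yet inflect differently (vualseh, gonepeg), so the last vowel is not what conditions the rule; the final letter is.
"hudof" ends in -f. The stems ending in -f (pahakaf → pahakef, dazgif → dazgef, mihangaf → mihangef) change the last vowel to 'e'.
The other patterns: stems ending in -h insert -al- after the first vowel; stems ending in -g add the prefix go-; stems ending in -d or -i repeat the first consonant+vowel as a prefix.
So hudof → hudef.

hudef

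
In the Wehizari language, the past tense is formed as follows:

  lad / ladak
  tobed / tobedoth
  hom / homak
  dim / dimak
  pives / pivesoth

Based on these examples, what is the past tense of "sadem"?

sademoth

tobed and lad both end in -d yet inflect differently (tobedoth, ladak), so the final letter is not what conditions the rule; the number of vowels is.
"sadem" has 2 vowels. The stems with 2 vowels (pives → pivesoth, tobed → tobedoth) add -oth.
The other pattern: stems with 1 vowel add -ak.
So sadem → sademoth.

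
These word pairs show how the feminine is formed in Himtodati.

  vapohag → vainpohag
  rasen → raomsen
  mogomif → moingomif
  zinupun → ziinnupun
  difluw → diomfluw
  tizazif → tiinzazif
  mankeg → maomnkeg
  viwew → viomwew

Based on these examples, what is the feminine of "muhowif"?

"muhowif" has 3 vowels. The stems with 3 vowels (mogomif → moingomif, vapohag → vainpohag, tizazif → tiinzazif) insert -in- after the first vowel.
So muhowif → muinhowif.

muinhowif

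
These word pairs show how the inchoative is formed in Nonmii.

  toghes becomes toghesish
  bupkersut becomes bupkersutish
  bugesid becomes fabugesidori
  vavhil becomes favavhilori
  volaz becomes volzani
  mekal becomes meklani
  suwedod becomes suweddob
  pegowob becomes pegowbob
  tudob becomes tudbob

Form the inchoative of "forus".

forusish

vavhil and mekal both end in -l yet inflect differently (favavhilori, meklani), so the final letter is not what conditions the rule; the last vowel is.
"forus" has last vowel 'u'. The one such stem in the data (bupkersut → bupkersutish) adds -ish, so the same rule applies.
So forus → forusish.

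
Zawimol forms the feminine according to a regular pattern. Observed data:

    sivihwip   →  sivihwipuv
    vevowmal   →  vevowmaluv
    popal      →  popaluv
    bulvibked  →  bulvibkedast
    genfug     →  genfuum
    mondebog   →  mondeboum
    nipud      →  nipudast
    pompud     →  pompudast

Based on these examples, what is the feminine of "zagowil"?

zagowiluv

"zagowil" ends in -l. The stems ending in -l (popal → popaluv, vevowmal → vevowmaluv) add -uv.
The other patterns: stems ending in -d add -ast; stems ending in -g drop the final letter and add -um.
So zagowil → zagowiluv.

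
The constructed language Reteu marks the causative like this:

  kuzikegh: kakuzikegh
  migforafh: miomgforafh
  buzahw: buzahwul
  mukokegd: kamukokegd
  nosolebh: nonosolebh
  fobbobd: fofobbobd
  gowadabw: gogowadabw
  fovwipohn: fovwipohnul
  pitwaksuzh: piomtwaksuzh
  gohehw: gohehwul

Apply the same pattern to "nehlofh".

pitwaksuzh and nosolebh both end in -h yet inflect differently (piomtwaksuzh, nonosolebh), so the final letter is not what conditions the rule; the second-to-last letter is.
"nehlofh" has second-to-last letter 'f'. The one such stem in the data (migforafh → miomgforafh) inserts -om- after the first vowel (as does pitwaksuzh), so the same rule applies.
The other patterns: stems whose second-to-last letter is 'b' repeat the first consonant+vowel as a prefix; stems whose second-to-last letter is 'h' add -ul; stems whose second-to-last letter is 'g' add the prefix ka-.
So nehlofh → neomhlofh.

neomhlofh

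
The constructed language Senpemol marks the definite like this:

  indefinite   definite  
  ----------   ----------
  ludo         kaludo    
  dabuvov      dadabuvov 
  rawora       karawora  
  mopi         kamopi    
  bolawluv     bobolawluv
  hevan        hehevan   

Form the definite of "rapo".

karapo

rawora and hevan both have last vowel 'a' yet inflect differently (karawora, hehevan), so the last vowel is not what conditions the rule; whether the stem ends in a vowel or a consonant is.
"rapo" ends in a vowel. The stems ending in a vowel (rawora → karawora, mopi → kamopi, ludo → kaludo) add the prefix ka-.
The other pattern: stems ending in a consonant repeat the first consonant+vowel as a prefix.
So rapo → karapo.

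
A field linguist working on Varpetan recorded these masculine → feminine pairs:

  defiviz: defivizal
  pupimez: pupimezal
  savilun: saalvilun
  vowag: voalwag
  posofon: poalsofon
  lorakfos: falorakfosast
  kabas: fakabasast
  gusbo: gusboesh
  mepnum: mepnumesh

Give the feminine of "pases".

posofon and lorakfos both have last vowel 'o' yet inflect differently (poalsofon, falorakfosast), so the last vowel is not what conditions the rule; the final letter is.
"pases" ends in -s. The stems ending in -s (lorakfos → falorakfosast, kabas → fakabasast) add fa- … -ast around the stem.
The other patterns: stems ending in -z add -al; stems ending in -g or -n insert -al- after the first vowel; stems ending in -m or -o add -esh.
So pases → fapasesast.

fapasesast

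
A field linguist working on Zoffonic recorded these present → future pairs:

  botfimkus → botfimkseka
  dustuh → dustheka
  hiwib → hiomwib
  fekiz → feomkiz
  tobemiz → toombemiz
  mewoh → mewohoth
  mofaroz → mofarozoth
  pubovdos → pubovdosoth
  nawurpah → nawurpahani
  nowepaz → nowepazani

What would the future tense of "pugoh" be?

dustuh and mewoh both end in -h yet inflect differently (dustheka, mewohoth), so the final letter is not what conditions the rule; the last vowel is.
"pugoh" has last vowel 'o'. The stems whose last vowel is 'o' (mewoh → mewohoth, mofaroz → mofarozoth, pubovdos → pubovdosoth) add -oth.
So pugoh → pugohoth.

pugohoth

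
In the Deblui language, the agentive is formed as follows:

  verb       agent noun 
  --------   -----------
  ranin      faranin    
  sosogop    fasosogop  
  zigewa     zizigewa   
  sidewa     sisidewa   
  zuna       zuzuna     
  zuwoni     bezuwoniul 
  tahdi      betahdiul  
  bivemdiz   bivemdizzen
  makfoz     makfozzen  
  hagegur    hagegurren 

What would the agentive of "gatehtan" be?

ranin and zuwoni both have last vowel 'i' yet inflect differently (faranin, bezuwoniul), so the last vowel is not what conditions the rule; the final letter is.
"gatehtan" ends in -n. The one such stem in the data (ranin → faranin) adds the prefix fa-, so the same rule applies.
The other patterns: stems ending in -a repeat the first consonant+vowel as a prefix; stems ending in -i add be- … -ul around the stem; stems ending in -r or -z double the final consonant and add -en.
So gatehtan → fagatehtan.

fagatehtan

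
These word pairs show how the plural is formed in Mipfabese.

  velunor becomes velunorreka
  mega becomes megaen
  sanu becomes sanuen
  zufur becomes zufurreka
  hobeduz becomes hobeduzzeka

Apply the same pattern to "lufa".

lufaen

"lufa" ends in a vowel. The stems ending in a vowel (sanu → sanuen, mega → megaen) add -en.
The other pattern: stems ending in a consonant double the final consonant and add -eka.
So lufa → lufaen.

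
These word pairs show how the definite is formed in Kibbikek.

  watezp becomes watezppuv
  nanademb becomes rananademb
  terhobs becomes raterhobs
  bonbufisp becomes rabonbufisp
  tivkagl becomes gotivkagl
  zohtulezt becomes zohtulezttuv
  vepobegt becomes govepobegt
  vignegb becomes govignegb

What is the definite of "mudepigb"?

gomudepigb

"mudepigb" has second-to-last letter 'g'. The stems whose second-to-last letter is 'g' (vepobegt → govepobegt, tivkagl → gotivkagl, vignegb → govignegb) add the prefix go-.
The other patterns: stems whose second-to-last letter is 'z' double the final consonant and add -uv; stems whose second-to-last letter is 'b', 'm' or 's' add the prefix ra-.
So mudepigb → gomudepigb.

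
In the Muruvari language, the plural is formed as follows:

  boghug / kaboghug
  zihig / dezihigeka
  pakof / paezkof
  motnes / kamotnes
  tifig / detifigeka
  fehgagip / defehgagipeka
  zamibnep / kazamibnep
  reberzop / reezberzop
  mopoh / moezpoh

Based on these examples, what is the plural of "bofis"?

debofiseka

"bofis" has last vowel 'i'. The stems whose last vowel is 'i' (zihig → dezihigeka, tifig → detifigeka, fehgagip → defehgagipeka) add de- … -eka around the stem.
The other patterns: stems whose last vowel is 'o' insert -ez- after the first vowel; stems whose last vowel is 'e' or 'u' add the prefix ka-.
So bofis → debofiseka.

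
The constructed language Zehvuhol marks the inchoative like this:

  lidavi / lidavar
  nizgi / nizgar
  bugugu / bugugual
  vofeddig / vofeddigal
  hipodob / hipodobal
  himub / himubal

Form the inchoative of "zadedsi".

zadedsar

lidavi and vofeddig both have last vowel 'i' yet inflect differently (lidavar, vofeddigal), so the last vowel is not what conditions the rule; the final letter is.
"zadedsi" ends in -i. The stems ending in -i (lidavi → lidavar, nizgi → nizgar) drop the final letter and add -ar.
The other pattern: stems ending in -b, -g or -u add -al.
So zadedsi → zadedsar.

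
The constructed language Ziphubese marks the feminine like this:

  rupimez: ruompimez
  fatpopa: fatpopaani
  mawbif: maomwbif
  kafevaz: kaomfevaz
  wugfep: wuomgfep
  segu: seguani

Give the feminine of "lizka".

lizkaani

kafevaz and fatpopa both have last vowel 'a' yet inflect differently (kaomfevaz, fatpopaani), so the last vowel is not what conditions the rule; whether the stem ends in a vowel or a consonant is.
"lizka" ends in a vowel. The stems ending in a vowel (segu → seguani, fatpopa → fatpopaani) add -ani.
The other pattern: stems ending in a consonant insert -om- after the first vowel.
So lizka → lizkaani.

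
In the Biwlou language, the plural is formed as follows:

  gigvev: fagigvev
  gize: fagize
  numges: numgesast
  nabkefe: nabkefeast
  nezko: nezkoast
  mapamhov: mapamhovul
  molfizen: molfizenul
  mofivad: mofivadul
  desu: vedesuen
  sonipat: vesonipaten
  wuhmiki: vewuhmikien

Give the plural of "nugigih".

nugigihast

gize and nabkefe both end in -e yet inflect differently (fagize, nabkefeast), so the final letter is not what conditions the rule; the first letter is.
"nugigih" begins with n-. The stems beginning with n- (numges → numgesast, nabkefe → nabkefeast, nezko → nezkoast) add -ast.
The other patterns: stems beginning with g- add the prefix fa-; stems beginning with m- add -ul; stems beginning with d-, s- or w- add ve- … -en around the stem.
So nugigih → nugigihast.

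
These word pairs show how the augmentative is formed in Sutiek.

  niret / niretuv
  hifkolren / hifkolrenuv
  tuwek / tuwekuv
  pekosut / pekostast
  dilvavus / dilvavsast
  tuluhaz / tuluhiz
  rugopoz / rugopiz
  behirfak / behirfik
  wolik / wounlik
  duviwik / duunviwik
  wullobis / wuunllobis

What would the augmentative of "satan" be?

"satan" has last vowel 'a'. The stems whose last vowel is 'a' (tuluhaz → tuluhiz, behirfak → behirfik) change the last vowel to 'i'.
The other patterns: stems whose last vowel is 'e' add -uv; stems whose last vowel is 'u' delete the last vowel and add -ast; stems whose last vowel is 'i' insert -un- after the first vowel.
So satan → satin.

satin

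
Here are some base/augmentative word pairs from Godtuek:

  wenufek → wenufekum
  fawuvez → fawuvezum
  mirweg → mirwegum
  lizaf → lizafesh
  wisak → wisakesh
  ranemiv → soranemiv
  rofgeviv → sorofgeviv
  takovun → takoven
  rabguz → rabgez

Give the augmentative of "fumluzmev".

wenufek and wisak both end in -k yet inflect differently (wenufekum, wisakesh), so the final letter is not what conditions the rule; the last vowel is.
"fumluzmev" has last vowel 'e'. The stems whose last vowel is 'e' (wenufek → wenufekum, fawuvez → fawuvezum, mirweg → mirwegum) add -um.
The other patterns: stems whose last vowel is 'a' add -esh; stems whose last vowel is 'i' add the prefix so-; stems whose last vowel is 'u' change the last vowel to 'e'.
So fumluzmev → fumluzmevum.

fumluzmevum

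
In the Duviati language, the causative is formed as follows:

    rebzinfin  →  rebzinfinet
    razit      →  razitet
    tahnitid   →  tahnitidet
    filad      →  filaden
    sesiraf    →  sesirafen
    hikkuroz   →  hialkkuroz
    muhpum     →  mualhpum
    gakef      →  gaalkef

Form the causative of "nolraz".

nolrazen

tahnitid and filad both end in -d yet inflect differently (tahnitidet, filaden), so the final letter is not what conditions the rule; the last vowel is.
"nolraz" has last vowel 'a'. The stems whose last vowel is 'a' (filad → filaden, sesiraf → sesirafen) add -en.
So nolraz → nolrazen.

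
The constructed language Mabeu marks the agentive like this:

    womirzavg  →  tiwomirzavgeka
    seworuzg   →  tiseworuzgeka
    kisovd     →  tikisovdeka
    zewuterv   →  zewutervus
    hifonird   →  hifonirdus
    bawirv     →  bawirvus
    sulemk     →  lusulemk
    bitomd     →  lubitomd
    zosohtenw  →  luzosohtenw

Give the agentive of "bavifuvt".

kisovd and hifonird both end in -d yet inflect differently (tikisovdeka, hifonirdus), so the final letter is not what conditions the rule; the second-to-last letter is.
"bavifuvt" has second-to-last letter 'v'. The stems whose second-to-last letter is 'v' (womirzavg → tiwomirzavgeka, kisovd → tikisovdeka) add ti- … -eka around the stem.
So bavifuvt → tibavifuvteka.

tibavifuvteka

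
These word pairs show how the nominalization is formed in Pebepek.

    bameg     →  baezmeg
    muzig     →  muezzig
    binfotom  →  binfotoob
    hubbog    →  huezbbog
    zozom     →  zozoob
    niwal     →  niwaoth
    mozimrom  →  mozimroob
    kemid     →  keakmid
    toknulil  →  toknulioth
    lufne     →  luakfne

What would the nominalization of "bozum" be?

bozuob

"bozum" ends in -m. The stems ending in -m (zozom → zozoob, mozimrom → mozimroob, binfotom → binfotoob) drop the final letter and add -ob.
So bozum → bozuob.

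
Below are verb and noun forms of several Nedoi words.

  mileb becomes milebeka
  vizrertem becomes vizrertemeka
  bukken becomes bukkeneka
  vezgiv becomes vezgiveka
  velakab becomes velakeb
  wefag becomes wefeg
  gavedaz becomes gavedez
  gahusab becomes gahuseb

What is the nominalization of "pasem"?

velakab and mileb both end in -b yet inflect differently (velakeb, milebeka), so the final letter is not what conditions the rule; the last vowel is.
"pasem" has last vowel 'e'. The stems whose last vowel is 'e' (mileb → milebeka, bukken → bukkeneka, vizrertem → vizrertemeka) add -eka.
The other pattern: stems whose last vowel is 'a' change the last vowel to 'e'.
So pasem → pasemeka.

pasemeka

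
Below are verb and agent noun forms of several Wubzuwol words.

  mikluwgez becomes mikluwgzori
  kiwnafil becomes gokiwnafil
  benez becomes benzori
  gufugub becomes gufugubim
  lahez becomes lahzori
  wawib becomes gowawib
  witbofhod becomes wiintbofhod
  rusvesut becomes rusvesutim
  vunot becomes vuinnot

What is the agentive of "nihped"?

nihpdori

wawib and gufugub both end in -b yet inflect differently (gowawib, gufugubim), so the final letter is not what conditions the rule; the last vowel is.
"nihped" has last vowel 'e'. The stems whose last vowel is 'e' (mikluwgez → mikluwgzori, benez → benzori, lahez → lahzori) delete the last vowel and add -ori.
The other patterns: stems whose last vowel is 'i' add the prefix go-; stems whose last vowel is 'o' insert -in- after the first vowel; stems whose last vowel is 'u' add -im.
So nihped → nihpdori.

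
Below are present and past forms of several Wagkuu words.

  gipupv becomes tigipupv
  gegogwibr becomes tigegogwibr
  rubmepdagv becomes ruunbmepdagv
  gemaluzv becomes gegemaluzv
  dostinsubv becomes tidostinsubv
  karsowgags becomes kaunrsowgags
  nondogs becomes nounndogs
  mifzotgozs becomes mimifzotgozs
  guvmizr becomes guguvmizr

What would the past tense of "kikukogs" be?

"kikukogs" has second-to-last letter 'g'. The stems whose second-to-last letter is 'g' (nondogs → nounndogs, rubmepdagv → ruunbmepdagv, karsowgags → kaunrsowgags) insert -un- after the first vowel.
The other patterns: stems whose second-to-last letter is 'z' repeat the first consonant+vowel as a prefix; stems whose second-to-last letter is 'b' or 'p' add the prefix ti-.
So kikukogs → kiunkukogs.

kiunkukogs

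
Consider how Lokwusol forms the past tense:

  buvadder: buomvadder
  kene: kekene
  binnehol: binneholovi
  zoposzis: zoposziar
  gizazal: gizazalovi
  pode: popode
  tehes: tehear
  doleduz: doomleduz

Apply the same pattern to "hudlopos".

tehes and pode both have last vowel 'e' yet inflect differently (tehear, popode), so the last vowel is not what conditions the rule; the final letter is.
"hudlopos" ends in -s. The stems ending in -s (zoposzis → zoposziar, tehes → tehear) drop the final letter and add -ar.
So hudlopos → hudlopoar.

hudlopoar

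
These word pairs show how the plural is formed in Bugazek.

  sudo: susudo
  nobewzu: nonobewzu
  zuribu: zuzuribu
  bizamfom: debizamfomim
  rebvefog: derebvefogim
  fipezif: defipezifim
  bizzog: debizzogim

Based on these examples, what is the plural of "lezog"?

"lezog" ends in a consonant. The stems ending in a consonant (bizamfom → debizamfomim, rebvefog → derebvefogim, fipezif → defipezifim) add de- … -im around the stem.
So lezog → delezogim.

delezogim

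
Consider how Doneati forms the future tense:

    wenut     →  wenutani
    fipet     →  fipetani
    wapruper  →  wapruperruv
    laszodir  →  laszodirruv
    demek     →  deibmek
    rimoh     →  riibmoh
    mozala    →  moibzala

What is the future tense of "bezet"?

fipet and wapruper both have last vowel 'e' yet inflect differently (fipetani, wapruperruv), so the last vowel is not what conditions the rule; the final letter is.
"bezet" ends in -t. The stems ending in -t (wenut → wenutani, fipet → fipetani) add -ani.
The other patterns: stems ending in -r double the final consonant and add -uv; stems ending in -a, -h or -k insert -ib- after the first vowel.
So bezet → bezetani.

bezetani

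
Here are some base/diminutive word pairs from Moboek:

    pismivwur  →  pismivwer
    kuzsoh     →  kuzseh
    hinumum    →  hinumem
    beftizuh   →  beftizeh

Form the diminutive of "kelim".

Every pair shown (pismivwur → pismivwer, kuzsoh → kuzseh, hinumum → hinumem, …) follows the same rule: change the last vowel to 'e'.
So kelim → kelem.

kelem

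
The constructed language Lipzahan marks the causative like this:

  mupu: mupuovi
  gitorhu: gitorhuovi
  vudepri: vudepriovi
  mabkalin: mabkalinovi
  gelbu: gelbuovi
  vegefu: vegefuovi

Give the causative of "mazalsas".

Every pair shown (mupu → mupuovi, gitorhu → gitorhuovi, vudepri → vudepriovi, …) follows the same rule: add -ovi.
So mazalsas → mazalsasovi.

mazalsasovi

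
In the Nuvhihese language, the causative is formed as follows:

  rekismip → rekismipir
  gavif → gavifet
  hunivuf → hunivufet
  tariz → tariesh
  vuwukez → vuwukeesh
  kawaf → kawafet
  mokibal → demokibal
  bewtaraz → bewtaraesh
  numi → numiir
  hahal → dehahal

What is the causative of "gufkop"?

tariz and gavif both have last vowel 'i' yet inflect differently (tariesh, gavifet), so the last vowel is not what conditions the rule; the final letter is.
"gufkop" ends in -p. The one such stem in the data (rekismip → rekismipir) adds -ir, so the same rule applies.
So gufkop → gufkopir.

gufkopir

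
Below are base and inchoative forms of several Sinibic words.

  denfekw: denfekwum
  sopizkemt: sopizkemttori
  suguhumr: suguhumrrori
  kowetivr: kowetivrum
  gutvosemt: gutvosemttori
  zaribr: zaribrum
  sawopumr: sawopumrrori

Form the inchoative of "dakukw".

dakukwum

sawopumr and zaribr both end in -r yet inflect differently (sawopumrrori, zaribrum), so the final letter is not what conditions the rule; the second-to-last letter is.
"dakukw" has second-to-last letter 'k'. The one such stem in the data (denfekw → denfekwum) adds -um, so the same rule applies.
The other pattern: stems whose second-to-last letter is 'm' double the final consonant and add -ori.
So dakukw → dakukwum.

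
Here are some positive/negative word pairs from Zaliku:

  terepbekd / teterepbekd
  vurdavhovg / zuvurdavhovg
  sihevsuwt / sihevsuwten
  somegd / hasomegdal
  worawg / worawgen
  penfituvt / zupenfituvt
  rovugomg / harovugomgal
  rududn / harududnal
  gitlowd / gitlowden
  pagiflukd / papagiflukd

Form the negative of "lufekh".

lulufekh

gitlowd and terepbekd both end in -d yet inflect differently (gitlowden, teterepbekd), so the final letter is not what conditions the rule; the second-to-last letter is.
"lufekh" has second-to-last letter 'k'. The stems whose second-to-last letter is 'k' (terepbekd → teterepbekd, pagiflukd → papagiflukd) repeat the first consonant+vowel as a prefix.
So lufekh → lulufekh.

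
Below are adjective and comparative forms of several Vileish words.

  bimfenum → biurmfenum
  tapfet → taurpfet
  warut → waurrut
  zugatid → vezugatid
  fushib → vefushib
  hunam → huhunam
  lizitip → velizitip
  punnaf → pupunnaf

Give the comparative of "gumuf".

bimfenum and hunam both end in -m yet inflect differently (biurmfenum, huhunam), so the final letter is not what conditions the rule; the last vowel is.
"gumuf" has last vowel 'u'. The stems whose last vowel is 'u' (bimfenum → biurmfenum, warut → waurrut) insert -ur- after the first vowel.
The other patterns: stems whose last vowel is 'a' repeat the first consonant+vowel as a prefix; stems whose last vowel is 'i' add the prefix ve-.
So gumuf → guurmuf.

guurmuf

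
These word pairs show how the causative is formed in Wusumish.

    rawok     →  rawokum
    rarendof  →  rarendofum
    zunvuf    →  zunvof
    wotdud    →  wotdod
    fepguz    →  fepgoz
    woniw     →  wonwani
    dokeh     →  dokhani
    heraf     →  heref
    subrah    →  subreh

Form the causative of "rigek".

rarendof and zunvuf both end in -f yet inflect differently (rarendofum, zunvof), so the final letter is not what conditions the rule; the last vowel is.
"rigek" has last vowel 'e'. The one such stem in the data (dokeh → dokhani) deletes the last vowel and adds -ani (as does woniw), so the same rule applies.
The other patterns: stems whose last vowel is 'o' add -um; stems whose last vowel is 'u' change the last vowel to 'o'; stems whose last vowel is 'a' change the last vowel to 'e'.
So rigek → rigkani.

rigkani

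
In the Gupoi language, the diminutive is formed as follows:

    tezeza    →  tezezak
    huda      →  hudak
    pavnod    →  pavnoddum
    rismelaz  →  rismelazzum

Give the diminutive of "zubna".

zubnak

tezeza and rismelaz both have last vowel 'a' yet inflect differently (tezezak, rismelazzum), so the last vowel is not what conditions the rule; the final letter is.
"zubna" ends in -a. The stems ending in -a (tezeza → tezezak, huda → hudak) drop the final letter and add -ak.
The other pattern: stems ending in -d or -z double the final consonant and add -um.
So zubna → zubnak.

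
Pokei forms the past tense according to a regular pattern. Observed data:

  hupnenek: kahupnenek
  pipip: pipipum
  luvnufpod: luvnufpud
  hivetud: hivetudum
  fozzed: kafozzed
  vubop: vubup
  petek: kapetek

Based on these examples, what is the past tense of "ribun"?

fozzed and luvnufpod both end in -d yet inflect differently (kafozzed, luvnufpud), so the final letter is not what conditions the rule; the last vowel is.
"ribun" has last vowel 'u'. The one such stem in the data (hivetud → hivetudum) adds -um, so the same rule applies.
The other patterns: stems whose last vowel is 'e' add the prefix ka-; stems whose last vowel is 'o' change the last vowel to 'u'.
So ribun → ribunum.

ribunum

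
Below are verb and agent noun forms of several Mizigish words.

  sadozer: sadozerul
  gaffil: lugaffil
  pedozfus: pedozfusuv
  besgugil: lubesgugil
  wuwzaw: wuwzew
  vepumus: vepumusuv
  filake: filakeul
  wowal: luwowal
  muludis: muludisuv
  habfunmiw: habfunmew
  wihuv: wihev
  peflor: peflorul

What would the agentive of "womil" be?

gaffil and muludis both have last vowel 'i' yet inflect differently (lugaffil, muludisuv), so the last vowel is not what conditions the rule; the final letter is.
"womil" ends in -l. The stems ending in -l (gaffil → lugaffil, wowal → luwowal, besgugil → lubesgugil) add the prefix lu-.
The other patterns: stems ending in -s add -uv; stems ending in -e or -r add -ul; stems ending in -v or -w change the last vowel to 'e'.
So womil → luwomil.

luwomil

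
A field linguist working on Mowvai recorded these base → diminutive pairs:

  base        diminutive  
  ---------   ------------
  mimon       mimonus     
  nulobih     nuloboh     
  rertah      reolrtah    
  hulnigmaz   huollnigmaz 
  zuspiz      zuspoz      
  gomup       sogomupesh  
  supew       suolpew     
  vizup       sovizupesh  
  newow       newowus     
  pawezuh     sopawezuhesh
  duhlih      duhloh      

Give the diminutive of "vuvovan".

vuolvovan

"vuvovan" has last vowel 'a'. The stems whose last vowel is 'a' (rertah → reolrtah, hulnigmaz → huollnigmaz) insert -ol- after the first vowel.
So vuvovan → vuolvovan.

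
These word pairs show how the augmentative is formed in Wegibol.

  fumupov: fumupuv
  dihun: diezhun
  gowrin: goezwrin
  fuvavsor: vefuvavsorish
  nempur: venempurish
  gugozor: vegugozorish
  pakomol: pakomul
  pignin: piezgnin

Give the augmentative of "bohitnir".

"bohitnir" ends in -r. The stems ending in -r (fuvavsor → vefuvavsorish, nempur → venempurish, gugozor → vegugozorish) add ve- … -ish around the stem.
The other patterns: stems ending in -l or -v change the last vowel to 'u'; stems ending in -n insert -ez- after the first vowel.
So bohitnir → vebohitnirish.

vebohitnirish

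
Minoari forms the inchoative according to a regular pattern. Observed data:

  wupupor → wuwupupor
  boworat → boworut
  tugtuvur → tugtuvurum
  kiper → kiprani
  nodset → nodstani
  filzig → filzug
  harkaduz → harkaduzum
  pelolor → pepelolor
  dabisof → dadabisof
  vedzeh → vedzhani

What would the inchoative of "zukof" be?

tugtuvur and kiper both end in -r yet inflect differently (tugtuvurum, kiprani), so the final letter is not what conditions the rule; the last vowel is.
"zukof" has last vowel 'o'. The stems whose last vowel is 'o' (wupupor → wuwupupor, pelolor → pepelolor, dabisof → dadabisof) repeat the first consonant+vowel as a prefix.
The other patterns: stems whose last vowel is 'u' add -um; stems whose last vowel is 'e' delete the last vowel and add -ani; stems whose last vowel is 'a' or 'i' change the last vowel to 'u'.
So zukof → zuzukof.

zuzukof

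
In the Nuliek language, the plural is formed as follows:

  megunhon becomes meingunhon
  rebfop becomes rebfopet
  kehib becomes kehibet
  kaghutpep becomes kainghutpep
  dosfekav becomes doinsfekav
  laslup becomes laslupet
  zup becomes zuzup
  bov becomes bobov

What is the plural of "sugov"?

sugovet

"sugov" has 2 vowels. The stems with 2 vowels (kehib → kehibet, rebfop → rebfopet, laslup → laslupet) add -et.
The other patterns: stems with 1 vowel repeat the first consonant+vowel as a prefix; stems with 3 vowels insert -in- after the first vowel.
So sugov → sugovet.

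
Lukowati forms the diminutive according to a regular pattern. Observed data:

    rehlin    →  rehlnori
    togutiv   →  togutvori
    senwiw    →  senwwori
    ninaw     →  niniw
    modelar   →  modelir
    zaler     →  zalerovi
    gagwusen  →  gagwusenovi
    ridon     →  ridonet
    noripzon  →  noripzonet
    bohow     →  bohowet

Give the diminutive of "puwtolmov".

puwtolmovet

senwiw and ninaw both end in -w yet inflect differently (senwwori, niniw), so the final letter is not what conditions the rule; the last vowel is.
"puwtolmov" has last vowel 'o'. The stems whose last vowel is 'o' (ridon → ridonet, noripzon → noripzonet, bohow → bohowet) add -et.
So puwtolmov → puwtolmovet.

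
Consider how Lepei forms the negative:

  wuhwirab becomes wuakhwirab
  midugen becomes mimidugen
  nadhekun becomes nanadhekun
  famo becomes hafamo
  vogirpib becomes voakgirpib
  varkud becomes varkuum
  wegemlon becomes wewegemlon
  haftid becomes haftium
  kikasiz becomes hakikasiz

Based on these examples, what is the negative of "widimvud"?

varkud and nadhekun both have last vowel 'u' yet inflect differently (varkuum, nanadhekun), so the last vowel is not what conditions the rule; the final letter is.
"widimvud" ends in -d. The stems ending in -d (haftid → haftium, varkud → varkuum) drop the final letter and add -um.
The other patterns: stems ending in -n repeat the first consonant+vowel as a prefix; stems ending in -b insert -ak- after the first vowel; stems ending in -o or -z add the prefix ha-.
So widimvud → widimvuum.

widimvuum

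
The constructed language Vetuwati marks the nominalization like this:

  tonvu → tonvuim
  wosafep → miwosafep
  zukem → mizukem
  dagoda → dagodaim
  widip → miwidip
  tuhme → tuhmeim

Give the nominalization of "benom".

mibenom

zukem and tuhme both have last vowel 'e' yet inflect differently (mizukem, tuhmeim), so the last vowel is not what conditions the rule; whether the stem ends in a vowel or a consonant is.
"benom" ends in a consonant. The stems ending in a consonant (zukem → mizukem, widip → miwidip, wosafep → miwosafep) add the prefix mi-.
So benom → mibenom.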